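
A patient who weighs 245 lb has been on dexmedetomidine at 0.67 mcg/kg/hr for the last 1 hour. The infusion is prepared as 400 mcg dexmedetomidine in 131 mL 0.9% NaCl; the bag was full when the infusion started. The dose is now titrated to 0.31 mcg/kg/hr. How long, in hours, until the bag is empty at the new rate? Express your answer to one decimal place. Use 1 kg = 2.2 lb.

9.4 hours

Initial rate:
Weight = 245 lb ÷ 2.2 lb/kg = 111.3636 kg
Dose = 0.67 mcg/kg/hr × 111.3636 kg = 74.61364 mcg/hr
Concentration = 400 mcg ÷ 131 mL = 3.053435 mcg/mL
Rate = 74.61364 mcg/hr ÷ 3.053435 mcg/mL = 24.43597 mL/hr
Volume infused so far = 24.43597 mL/hr × 1 hr = 24.43597 mL
Volume remaining = 131 − 24.43597 = 106.564 mL
New rate:
Dose = 0.31 mcg/kg/hr × 111.3636 kg = 34.52273 mcg/hr
Rate = 34.52273 mcg/hr ÷ 3.053435 mcg/mL = 11.30619 mL/hr
Time remaining = 106.564 mL ÷ 11.30619 mL/hr = 9.42528 hr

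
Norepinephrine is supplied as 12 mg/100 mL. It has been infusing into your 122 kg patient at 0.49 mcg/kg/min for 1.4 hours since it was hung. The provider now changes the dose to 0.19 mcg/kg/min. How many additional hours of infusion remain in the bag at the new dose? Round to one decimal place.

Initial rate:
Dose = 0.49 mcg/kg/min × 122 kg = 59.78 mcg/min
59.78 mcg/min × 60 min/hr = 3586.8 mcg/hr
Concentration = 12 mg ÷ 100 mL = 0.12 mg/mL = 120 mcg/mL
Rate = 3586.8 mcg/hr ÷ 120 mcg/mL = 29.89 mL/hr
Volume infused so far = 29.89 mL/hr × 1.4 hr = 41.846 mL
Volume remaining = 100 − 41.846 = 58.154 mL
New rate:
Dose = 0.19 mcg/kg/min × 122 kg = 23.18 mcg/min
23.18 mcg/min × 60 min/hr = 1390.8 mcg/hr
Rate = 1390.8 mcg/hr ÷ 120 mcg/mL = 11.59 mL/hr
Time remaining = 58.154 mL ÷ 11.59 mL/hr = 5.017601 hr

5.0 hours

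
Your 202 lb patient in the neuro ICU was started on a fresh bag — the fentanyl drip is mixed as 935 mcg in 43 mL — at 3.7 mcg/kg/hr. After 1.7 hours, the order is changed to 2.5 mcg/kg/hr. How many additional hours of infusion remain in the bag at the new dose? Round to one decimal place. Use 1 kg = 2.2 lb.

1.6 hours

Initial rate:
Weight = 202 lb ÷ 2.2 lb/kg = 91.81818 kg
Dose = 3.7 mcg/kg/hr × 91.81818 kg = 339.7273 mcg/hr
Concentration = 935 mcg ÷ 43 mL = 21.74419 mcg/mL
Rate = 339.7273 mcg/hr ÷ 21.74419 mcg/mL = 15.62382 mL/hr
Volume infused so far = 15.62382 mL/hr × 1.7 hr = 26.5605 mL
Volume remaining = 43 − 26.5605 = 16.4395 mL
New rate:
Dose = 2.5 mcg/kg/hr × 91.81818 kg = 229.5455 mcg/hr
Rate = 229.5455 mcg/hr ÷ 21.74419 mcg/mL = 10.55664 mL/hr
Time remaining = 16.4395 mL ÷ 10.55664 mL/hr = 1.557267 hr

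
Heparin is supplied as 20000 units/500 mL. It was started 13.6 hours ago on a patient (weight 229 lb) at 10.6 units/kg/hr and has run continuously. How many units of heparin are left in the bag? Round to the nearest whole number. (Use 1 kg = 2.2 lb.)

Weight = 229 lb ÷ 2.2 lb/kg = 104.0909 kg
Dose = 10.6 units/kg/hr × 104.0909 kg = 1103.364 units/hr
Concentration = 20000 units ÷ 500 mL = 40 units/mL
Rate = 1103.364 units/hr ÷ 40 units/mL = 27.58409 mL/hr
Volume infused = 27.58409 mL/hr × 13.6 hr = 375.1436 mL
Volume remaining = 500 − 375.1436 = 124.8564 mL
Drug remaining = 124.8564 mL × 40 units/mL = 4994.255 units

4994 units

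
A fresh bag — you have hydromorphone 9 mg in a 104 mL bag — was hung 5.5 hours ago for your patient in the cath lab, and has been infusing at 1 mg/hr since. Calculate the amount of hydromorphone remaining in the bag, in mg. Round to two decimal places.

3.50 mg

Concentration = 9 mg ÷ 104 mL = 0.08653846 mg/mL
Rate = 1 mg/hr ÷ 0.08653846 mg/mL = 11.55556 mL/hr
Volume infused = 11.55556 mL/hr × 5.5 hr = 63.55556 mL
Volume remaining = 104 − 63.55556 = 40.44444 mL
Drug remaining = 40.44444 mL × 0.08653846 mg/mL = 3.5 mg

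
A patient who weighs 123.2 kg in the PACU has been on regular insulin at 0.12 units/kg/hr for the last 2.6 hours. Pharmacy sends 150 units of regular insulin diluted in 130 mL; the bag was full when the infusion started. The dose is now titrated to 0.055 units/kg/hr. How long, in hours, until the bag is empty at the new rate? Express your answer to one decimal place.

Initial rate:
Dose = 0.12 units/kg/hr × 123.2 kg = 14.784 units/hr
Concentration = 150 units ÷ 130 mL = 1.153846 units/mL
Rate = 14.784 units/hr ÷ 1.153846 units/mL = 12.8128 mL/hr
Volume infused so far = 12.8128 mL/hr × 2.6 hr = 33.31328 mL
Volume remaining = 130 − 33.31328 = 96.68672 mL
New rate:
Dose = 0.055 units/kg/hr × 123.2 kg = 6.776 units/hr
Rate = 6.776 units/hr ÷ 1.153846 units/mL = 5.872533 mL/hr
Time remaining = 96.68672 mL ÷ 5.872533 mL/hr = 16.46423 hr

16.5 hours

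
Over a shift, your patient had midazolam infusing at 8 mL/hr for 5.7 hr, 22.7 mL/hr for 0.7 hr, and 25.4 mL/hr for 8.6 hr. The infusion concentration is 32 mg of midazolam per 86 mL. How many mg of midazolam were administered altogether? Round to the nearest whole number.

Concentration = 32 mg ÷ 86 mL = 0.372093 mg/mL
Stage 1: 8 mL/hr × 5.7 hr = 45.6 mL → 45.6 mL × 0.372093 mg/mL = 16.96744 mg
Stage 2: 22.7 mL/hr × 0.7 hr = 15.89 mL → 15.89 mL × 0.372093 mg/mL = 5.912558 mg
Stage 3: 25.4 mL/hr × 8.6 hr = 218.44 mL → 218.44 mL × 0.372093 mg/mL = 81.28 mg
Total = 16.96744 + 5.912558 + 81.28 = 104.16 mg

104 mg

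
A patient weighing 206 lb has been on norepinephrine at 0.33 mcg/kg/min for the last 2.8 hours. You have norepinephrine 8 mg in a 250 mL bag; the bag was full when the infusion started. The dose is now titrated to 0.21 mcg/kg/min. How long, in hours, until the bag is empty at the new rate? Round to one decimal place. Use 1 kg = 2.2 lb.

2.4 hours

Initial rate:
Weight = 206 lb ÷ 2.2 lb/kg = 93.63636 kg
Dose = 0.33 mcg/kg/min × 93.63636 kg = 30.9 mcg/min
30.9 mcg/min × 60 min/hr = 1854 mcg/hr
Concentration = 8 mg ÷ 250 mL = 0.032 mg/mL = 32 mcg/mL
Rate = 1854 mcg/hr ÷ 32 mcg/mL = 57.9375 mL/hr
Volume infused so far = 57.9375 mL/hr × 2.8 hr = 162.225 mL
Volume remaining = 250 − 162.225 = 87.775 mL
New rate:
Dose = 0.21 mcg/kg/min × 93.63636 kg = 19.66364 mcg/min
19.66364 mcg/min × 60 min/hr = 1179.818 mcg/hr
Rate = 1179.818 mcg/hr ÷ 32 mcg/mL = 36.86932 mL/hr
Time remaining = 87.775 mL ÷ 36.86932 mL/hr = 2.380706 hr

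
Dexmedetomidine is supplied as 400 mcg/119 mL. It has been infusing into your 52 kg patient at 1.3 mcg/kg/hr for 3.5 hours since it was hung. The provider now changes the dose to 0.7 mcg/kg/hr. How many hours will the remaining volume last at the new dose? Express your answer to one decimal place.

4.5 hours

Initial rate:
Dose = 1.3 mcg/kg/hr × 52 kg = 67.6 mcg/hr
Concentration = 400 mcg ÷ 119 mL = 3.361345 mcg/mL
Rate = 67.6 mcg/hr ÷ 3.361345 mcg/mL = 20.111 mL/hr
Volume infused so far = 20.111 mL/hr × 3.5 hr = 70.3885 mL
Volume remaining = 119 − 70.3885 = 48.6115 mL
New rate:
Dose = 0.7 mcg/kg/hr × 52 kg = 36.4 mcg/hr
Rate = 36.4 mcg/hr ÷ 3.361345 mcg/mL = 10.829 mL/hr
Time remaining = 48.6115 mL ÷ 10.829 mL/hr = 4.489011 hr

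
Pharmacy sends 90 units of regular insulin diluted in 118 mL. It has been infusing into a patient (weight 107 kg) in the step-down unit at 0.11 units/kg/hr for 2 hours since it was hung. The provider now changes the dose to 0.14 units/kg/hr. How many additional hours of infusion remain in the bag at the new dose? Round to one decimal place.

4.4 hours

Initial rate:
Dose = 0.11 units/kg/hr × 107 kg = 11.77 units/hr
Concentration = 90 units ÷ 118 mL = 0.7627119 units/mL
Rate = 11.77 units/hr ÷ 0.7627119 units/mL = 15.43178 mL/hr
Volume infused so far = 15.43178 mL/hr × 2 hr = 30.86356 mL
Volume remaining = 118 − 30.86356 = 87.13644 mL
New rate:
Dose = 0.14 units/kg/hr × 107 kg = 14.98 units/hr
Rate = 14.98 units/hr ÷ 0.7627119 units/mL = 19.64044 mL/hr
Time remaining = 87.13644 mL ÷ 19.64044 mL/hr = 4.436582 hr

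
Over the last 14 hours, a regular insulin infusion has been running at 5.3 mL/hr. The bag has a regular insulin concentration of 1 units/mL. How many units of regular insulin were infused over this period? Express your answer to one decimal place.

74.2 units

Drug rate = 5.3 mL/hr × 1 units/mL = 5.3 units/hr
Total = 5.3 units/hr × 14 hr = 74.2 units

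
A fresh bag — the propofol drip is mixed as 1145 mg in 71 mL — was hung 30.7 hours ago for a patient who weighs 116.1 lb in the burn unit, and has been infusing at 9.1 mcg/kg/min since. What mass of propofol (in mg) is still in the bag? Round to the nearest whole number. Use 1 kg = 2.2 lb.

260 mg

Weight = 116.1 lb ÷ 2.2 lb/kg = 52.77273 kg
Dose = 9.1 mcg/kg/min × 52.77273 kg = 480.2318 mcg/min
480.2318 mcg/min × 60 min/hr = 28813.91 mcg/hr
Concentration = 1145 mg ÷ 71 mL = 16.12676 mg/mL = 16126.76 mcg/mL
Rate = 28813.91 mcg/hr ÷ 16126.76 mcg/mL = 1.786714 mL/hr
Volume infused = 1.786714 mL/hr × 30.7 hr = 54.85212 mL
Volume remaining = 71 − 54.85212 = 16.14788 mL
Drug remaining = 16.14788 mL × 16126.76 mcg/mL = 260413 mcg = 260.413 mg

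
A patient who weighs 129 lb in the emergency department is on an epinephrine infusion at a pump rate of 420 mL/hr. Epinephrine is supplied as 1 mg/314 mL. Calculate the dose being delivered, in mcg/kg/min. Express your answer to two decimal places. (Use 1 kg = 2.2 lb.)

Weight = 129 lb ÷ 2.2 lb/kg = 58.63636 kg
Concentration = 1 mg ÷ 314 mL = 0.003184713 mg/mL = 3.184713 mcg/mL
Drug rate = 420 mL/hr × 3.184713 mcg/mL = 1337.58 mcg/hr
1337.58 mcg/hr ÷ 60 min/hr = 22.29299 mcg/min
22.29299 mcg/min ÷ 58.63636 kg = 0.3801906 mcg/kg/min

0.38 mcg/kg/min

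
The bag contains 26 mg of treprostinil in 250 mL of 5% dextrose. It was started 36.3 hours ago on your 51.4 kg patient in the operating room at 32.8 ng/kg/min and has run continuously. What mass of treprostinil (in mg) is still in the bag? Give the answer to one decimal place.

Dose = 32.8 ng/kg/min × 51.4 kg = 1685.92 ng/min
1685.92 ng/min × 60 min/hr = 101155.2 ng/hr
Concentration = 26 mg ÷ 250 mL = 0.104 mg/mL = 104000 ng/mL
Rate = 101155.2 ng/hr ÷ 104000 ng/mL = 0.9726462 mL/hr
Volume infused = 0.9726462 mL/hr × 36.3 hr = 35.30706 mL
Volume remaining = 250 − 35.30706 = 214.6929 mL
Drug remaining = 214.6929 mL × 104000 ng/mL = 22328066 ng = 22.32807 mg

22.3 mg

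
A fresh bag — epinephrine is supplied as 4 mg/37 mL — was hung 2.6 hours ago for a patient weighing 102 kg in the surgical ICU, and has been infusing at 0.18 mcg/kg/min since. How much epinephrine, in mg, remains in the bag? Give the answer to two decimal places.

Dose = 0.18 mcg/kg/min × 102 kg = 18.36 mcg/min
18.36 mcg/min × 60 min/hr = 1101.6 mcg/hr
Concentration = 4 mg ÷ 37 mL = 0.1081081 mg/mL = 108.1081 mcg/mL
Rate = 1101.6 mcg/hr ÷ 108.1081 mcg/mL = 10.1898 mL/hr
Volume infused = 10.1898 mL/hr × 2.6 hr = 26.49348 mL
Volume remaining = 37 − 26.49348 = 10.50652 mL
Drug remaining = 10.50652 mL × 108.1081 mcg/mL = 1135.84 mcg = 1.13584 mg

1.14 mg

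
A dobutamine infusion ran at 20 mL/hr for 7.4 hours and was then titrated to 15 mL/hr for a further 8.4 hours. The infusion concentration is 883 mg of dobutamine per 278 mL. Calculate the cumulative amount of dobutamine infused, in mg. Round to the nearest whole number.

Concentration = 883 mg ÷ 278 mL = 3.176259 mg/mL
Stage 1: 20 mL/hr × 7.4 hr = 148 mL → 148 mL × 3.176259 mg/mL = 470.0863 mg
Stage 2: 15 mL/hr × 8.4 hr = 126 mL → 126 mL × 3.176259 mg/mL = 400.2086 mg
Total = 470.0863 + 400.2086 = 870.295 mg

870 mg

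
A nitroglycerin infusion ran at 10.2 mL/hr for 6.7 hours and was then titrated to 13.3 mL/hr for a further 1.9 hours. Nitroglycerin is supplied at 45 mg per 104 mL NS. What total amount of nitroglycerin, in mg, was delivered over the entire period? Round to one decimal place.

40.5 mg

Concentration = 45 mg ÷ 104 mL = 0.4326923 mg/mL
Stage 1: 10.2 mL/hr × 6.7 hr = 68.34 mL → 68.34 mL × 0.4326923 mg/mL = 29.57019 mg
Stage 2: 13.3 mL/hr × 1.9 hr = 25.27 mL → 25.27 mL × 0.4326923 mg/mL = 10.93413 mg
Total = 29.57019 + 10.93413 = 40.50433 mg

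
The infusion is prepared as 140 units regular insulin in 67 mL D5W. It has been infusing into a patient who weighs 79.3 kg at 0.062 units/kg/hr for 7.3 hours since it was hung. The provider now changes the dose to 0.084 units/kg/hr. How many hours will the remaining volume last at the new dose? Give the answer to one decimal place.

15.6 hours

Initial rate:
Dose = 0.062 units/kg/hr × 79.3 kg = 4.9166 units/hr
Concentration = 140 units ÷ 67 mL = 2.089552 units/mL
Rate = 4.9166 units/hr ÷ 2.089552 units/mL = 2.352944 mL/hr
Volume infused so far = 2.352944 mL/hr × 7.3 hr = 17.17649 mL
Volume remaining = 67 − 17.17649 = 49.82351 mL
New rate:
Dose = 0.084 units/kg/hr × 79.3 kg = 6.6612 units/hr
Rate = 6.6612 units/hr ÷ 2.089552 units/mL = 3.18786 mL/hr
Time remaining = 49.82351 mL ÷ 3.18786 mL/hr = 15.62914 hr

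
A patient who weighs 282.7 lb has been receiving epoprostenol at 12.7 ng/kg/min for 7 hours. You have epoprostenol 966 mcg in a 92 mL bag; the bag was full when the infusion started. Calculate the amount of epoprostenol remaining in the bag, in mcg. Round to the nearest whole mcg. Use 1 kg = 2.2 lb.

Weight = 282.7 lb ÷ 2.2 lb/kg = 128.5 kg
Dose = 12.7 ng/kg/min × 128.5 kg = 1631.95 ng/min
1631.95 ng/min × 60 min/hr = 97917 ng/hr
Concentration = 966 mcg ÷ 92 mL = 10.5 mcg/mL = 10500 ng/mL
Rate = 97917 ng/hr ÷ 10500 ng/mL = 9.325429 mL/hr
Volume infused = 9.325429 mL/hr × 7 hr = 65.278 mL
Volume remaining = 92 − 65.278 = 26.722 mL
Drug remaining = 26.722 mL × 10500 ng/mL = 280581 ng = 280.581 mcg

281 mcg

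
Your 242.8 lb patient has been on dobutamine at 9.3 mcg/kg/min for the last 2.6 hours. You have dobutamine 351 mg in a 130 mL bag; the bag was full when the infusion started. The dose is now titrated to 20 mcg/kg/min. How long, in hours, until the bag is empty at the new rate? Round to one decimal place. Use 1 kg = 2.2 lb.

1.4 hours

Initial rate:
Weight = 242.8 lb ÷ 2.2 lb/kg = 110.3636 kg
Dose = 9.3 mcg/kg/min × 110.3636 kg = 1026.382 mcg/min
1026.382 mcg/min × 60 min/hr = 61582.91 mcg/hr
Concentration = 351 mg ÷ 130 mL = 2.7 mg/mL = 2700 mcg/mL
Rate = 61582.91 mcg/hr ÷ 2700 mcg/mL = 22.80848 mL/hr
Volume infused so far = 22.80848 mL/hr × 2.6 hr = 59.30206 mL
Volume remaining = 130 − 59.30206 = 70.69794 mL
New rate:
Dose = 20 mcg/kg/min × 110.3636 kg = 2207.273 mcg/min
2207.273 mcg/min × 60 min/hr = 132436.4 mcg/hr
Rate = 132436.4 mcg/hr ÷ 2700 mcg/mL = 49.05051 mL/hr
Time remaining = 70.69794 mL ÷ 49.05051 mL/hr = 1.441329 hr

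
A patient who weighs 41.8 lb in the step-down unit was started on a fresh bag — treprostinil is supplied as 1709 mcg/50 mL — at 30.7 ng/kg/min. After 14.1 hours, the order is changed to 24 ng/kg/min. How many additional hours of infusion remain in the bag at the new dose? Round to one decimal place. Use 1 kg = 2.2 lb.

44.4 hours

Initial rate:
Weight = 41.8 lb ÷ 2.2 lb/kg = 19 kg
Dose = 30.7 ng/kg/min × 19 kg = 583.3 ng/min
583.3 ng/min × 60 min/hr = 34998 ng/hr
Concentration = 1709 mcg ÷ 50 mL = 34.18 mcg/mL = 34180 ng/mL
Rate = 34998 ng/hr ÷ 34180 ng/mL = 1.023932 mL/hr
Volume infused so far = 1.023932 mL/hr × 14.1 hr = 14.43744 mL
Volume remaining = 50 − 14.43744 = 35.56256 mL
New rate:
Dose = 24 ng/kg/min × 19 kg = 456 ng/min
456 ng/min × 60 min/hr = 27360 ng/hr
Rate = 27360 ng/hr ÷ 34180 ng/mL = 0.8004681 mL/hr
Time remaining = 35.56256 mL ÷ 0.8004681 mL/hr = 44.4272 hr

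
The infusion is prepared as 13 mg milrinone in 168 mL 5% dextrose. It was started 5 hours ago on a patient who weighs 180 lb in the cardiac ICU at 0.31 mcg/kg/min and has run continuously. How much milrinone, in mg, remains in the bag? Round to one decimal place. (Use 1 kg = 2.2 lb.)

Weight = 180 lb ÷ 2.2 lb/kg = 81.81818 kg
Dose = 0.31 mcg/kg/min × 81.81818 kg = 25.36364 mcg/min
25.36364 mcg/min × 60 min/hr = 1521.818 mcg/hr
Concentration = 13 mg ÷ 168 mL = 0.07738095 mg/mL = 77.38095 mcg/mL
Rate = 1521.818 mcg/hr ÷ 77.38095 mcg/mL = 19.66657 mL/hr
Volume infused = 19.66657 mL/hr × 5 hr = 98.33287 mL
Volume remaining = 168 − 98.33287 = 69.66713 mL
Drug remaining = 69.66713 mL × 77.38095 mcg/mL = 5390.909 mcg = 5.390909 mg

5.4 mg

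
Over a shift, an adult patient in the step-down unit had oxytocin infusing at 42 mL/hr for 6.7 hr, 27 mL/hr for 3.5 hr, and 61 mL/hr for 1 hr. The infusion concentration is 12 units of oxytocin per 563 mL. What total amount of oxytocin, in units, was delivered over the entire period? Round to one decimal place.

Concentration = 12 units ÷ 563 mL = 0.02131439 units/mL
Stage 1: 42 mL/hr × 6.7 hr = 281.4 mL → 281.4 mL × 0.02131439 units/mL = 5.997869 units
Stage 2: 27 mL/hr × 3.5 hr = 94.5 mL → 94.5 mL × 0.02131439 units/mL = 2.01421 units
Stage 3: 61 mL/hr × 1 hr = 61 mL → 61 mL × 0.02131439 units/mL = 1.300178 units
Total = 5.997869 + 2.01421 + 1.300178 = 9.312256 units

9.3 units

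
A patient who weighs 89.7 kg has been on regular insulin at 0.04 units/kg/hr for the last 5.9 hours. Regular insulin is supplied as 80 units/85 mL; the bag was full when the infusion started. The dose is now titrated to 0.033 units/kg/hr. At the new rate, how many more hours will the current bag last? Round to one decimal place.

Initial rate:
Dose = 0.04 units/kg/hr × 89.7 kg = 3.588 units/hr
Concentration = 80 units ÷ 85 mL = 0.9411765 units/mL
Rate = 3.588 units/hr ÷ 0.9411765 units/mL = 3.81225 mL/hr
Volume infused so far = 3.81225 mL/hr × 5.9 hr = 22.49228 mL
Volume remaining = 85 − 22.49228 = 62.50772 mL
New rate:
Dose = 0.033 units/kg/hr × 89.7 kg = 2.9601 units/hr
Rate = 2.9601 units/hr ÷ 0.9411765 units/mL = 3.145106 mL/hr
Time remaining = 62.50772 mL ÷ 3.145106 mL/hr = 19.8746 hr

19.9 hours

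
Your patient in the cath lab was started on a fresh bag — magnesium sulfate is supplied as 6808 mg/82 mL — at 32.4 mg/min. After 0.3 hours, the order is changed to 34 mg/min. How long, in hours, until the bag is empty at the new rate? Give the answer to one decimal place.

3.1 hours

Initial rate:
32.4 mg/min × 60 min/hr = 1944 mg/hr
Concentration = 6808 mg ÷ 82 mL = 83.02439 mg/mL
Rate = 1944 mg/hr ÷ 83.02439 mg/mL = 23.41481 mL/hr
Volume infused so far = 23.41481 mL/hr × 0.3 hr = 7.024442 mL
Volume remaining = 82 − 7.024442 = 74.97556 mL
New rate:
34 mg/min × 60 min/hr = 2040 mg/hr
Rate = 2040 mg/hr ÷ 83.02439 mg/mL = 24.57109 mL/hr
Time remaining = 74.97556 mL ÷ 24.57109 mL/hr = 3.051373 hr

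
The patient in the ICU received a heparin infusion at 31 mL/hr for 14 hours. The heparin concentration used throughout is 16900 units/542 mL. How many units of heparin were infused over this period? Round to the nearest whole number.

13532 units

Concentration = 16900 units ÷ 542 mL = 31.18081 units/mL
Drug rate = 31 mL/hr × 31.18081 units/mL = 966.6052 units/hr
Total = 966.6052 units/hr × 14 hr = 13532.47 units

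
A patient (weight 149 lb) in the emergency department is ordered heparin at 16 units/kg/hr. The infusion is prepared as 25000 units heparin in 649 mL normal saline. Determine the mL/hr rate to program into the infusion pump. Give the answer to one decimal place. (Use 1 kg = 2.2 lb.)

28.1 mL/hr

Weight = 149 lb ÷ 2.2 lb/kg = 67.72727 kg
Dose = 16 units/kg/hr × 67.72727 kg = 1083.636 units/hr
Concentration = 25000 units ÷ 649 mL = 38.5208 units/mL
Rate = 1083.636 units/hr ÷ 38.5208 units/mL = 28.1312 mL/hr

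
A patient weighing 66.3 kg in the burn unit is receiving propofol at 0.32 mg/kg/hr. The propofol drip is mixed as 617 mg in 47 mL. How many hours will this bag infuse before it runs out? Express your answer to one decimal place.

29.1 hours

Dose = 0.32 mg/kg/hr × 66.3 kg = 21.216 mg/hr
Concentration = 617 mg ÷ 47 mL = 13.12766 mg/mL
Rate = 21.216 mg/hr ÷ 13.12766 mg/mL = 1.61613 mL/hr
Duration = 47 mL ÷ 1.61613 mL/hr = 29.08183 hr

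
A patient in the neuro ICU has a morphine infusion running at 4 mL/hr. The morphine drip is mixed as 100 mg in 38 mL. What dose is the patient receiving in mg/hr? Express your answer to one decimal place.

10.5 mg/hr

Concentration = 100 mg ÷ 38 mL = 2.631579 mg/mL
Drug rate = 4 mL/hr × 2.631579 mg/mL = 10.52632 mg/hr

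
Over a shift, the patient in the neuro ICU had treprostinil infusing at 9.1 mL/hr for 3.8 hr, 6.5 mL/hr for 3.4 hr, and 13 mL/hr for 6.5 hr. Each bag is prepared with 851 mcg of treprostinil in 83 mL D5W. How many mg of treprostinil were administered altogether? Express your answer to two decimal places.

Concentration = 851 mcg ÷ 83 mL = 10.25301 mcg/mL
Stage 1: 9.1 mL/hr × 3.8 hr = 34.58 mL → 34.58 mL × 10.25301 mcg/mL = 354.5492 mcg
Stage 2: 6.5 mL/hr × 3.4 hr = 22.1 mL → 22.1 mL × 10.25301 mcg/mL = 226.5916 mcg
Stage 3: 13 mL/hr × 6.5 hr = 84.5 mL → 84.5 mL × 10.25301 mcg/mL = 866.3795 mcg
Total = 354.5492 + 226.5916 + 866.3795 = 1447.52 mcg = 1.44752 mg

1.45 mg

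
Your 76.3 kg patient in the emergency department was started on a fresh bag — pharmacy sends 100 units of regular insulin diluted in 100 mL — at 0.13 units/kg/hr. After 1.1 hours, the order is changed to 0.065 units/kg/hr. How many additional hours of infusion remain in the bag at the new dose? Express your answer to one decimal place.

18.0 hours

Initial rate:
Dose = 0.13 units/kg/hr × 76.3 kg = 9.919 units/hr
Concentration = 100 units ÷ 100 mL = 1 units/mL
Rate = 9.919 units/hr ÷ 1 units/mL = 9.919 mL/hr
Volume infused so far = 9.919 mL/hr × 1.1 hr = 10.9109 mL
Volume remaining = 100 − 10.9109 = 89.0891 mL
New rate:
Dose = 0.065 units/kg/hr × 76.3 kg = 4.9595 units/hr
Rate = 4.9595 units/hr ÷ 1 units/mL = 4.9595 mL/hr
Time remaining = 89.0891 mL ÷ 4.9595 mL/hr = 17.96332 hr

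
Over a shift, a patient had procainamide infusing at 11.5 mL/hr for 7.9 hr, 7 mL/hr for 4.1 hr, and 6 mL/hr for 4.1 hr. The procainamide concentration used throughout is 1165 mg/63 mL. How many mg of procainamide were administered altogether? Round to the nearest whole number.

2666 mg

Concentration = 1165 mg ÷ 63 mL = 18.49206 mg/mL
Stage 1: 11.5 mL/hr × 7.9 hr = 90.85 mL → 90.85 mL × 18.49206 mg/mL = 1680.004 mg
Stage 2: 7 mL/hr × 4.1 hr = 28.7 mL → 28.7 mL × 18.49206 mg/mL = 530.7222 mg
Stage 3: 6 mL/hr × 4.1 hr = 24.6 mL → 24.6 mL × 18.49206 mg/mL = 454.9048 mg
Total = 1680.004 + 530.7222 + 454.9048 = 2665.631 mg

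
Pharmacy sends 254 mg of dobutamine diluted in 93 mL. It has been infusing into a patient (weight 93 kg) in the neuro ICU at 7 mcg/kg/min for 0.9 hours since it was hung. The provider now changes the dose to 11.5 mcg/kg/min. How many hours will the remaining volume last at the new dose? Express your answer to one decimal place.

Initial rate:
Dose = 7 mcg/kg/min × 93 kg = 651 mcg/min
651 mcg/min × 60 min/hr = 39060 mcg/hr
Concentration = 254 mg ÷ 93 mL = 2.731183 mg/mL = 2731.183 mcg/mL
Rate = 39060 mcg/hr ÷ 2731.183 mcg/mL = 14.3015 mL/hr
Volume infused so far = 14.3015 mL/hr × 0.9 hr = 12.87135 mL
Volume remaining = 93 − 12.87135 = 80.12865 mL
New rate:
Dose = 11.5 mcg/kg/min × 93 kg = 1069.5 mcg/min
1069.5 mcg/min × 60 min/hr = 64170 mcg/hr
Rate = 64170 mcg/hr ÷ 2731.183 mcg/mL = 23.49531 mL/hr
Time remaining = 80.12865 mL ÷ 23.49531 mL/hr = 3.41041 hr

3.4 hours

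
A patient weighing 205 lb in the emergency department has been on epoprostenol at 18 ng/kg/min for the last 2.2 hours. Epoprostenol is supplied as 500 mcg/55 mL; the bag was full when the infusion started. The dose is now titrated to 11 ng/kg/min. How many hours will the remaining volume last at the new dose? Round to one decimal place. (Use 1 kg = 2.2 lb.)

4.5 hours

Initial rate:
Weight = 205 lb ÷ 2.2 lb/kg = 93.18182 kg
Dose = 18 ng/kg/min × 93.18182 kg = 1677.273 ng/min
1677.273 ng/min × 60 min/hr = 100636.4 ng/hr
Concentration = 500 mcg ÷ 55 mL = 9.090909 mcg/mL = 9090.909 ng/mL
Rate = 100636.4 ng/hr ÷ 9090.909 ng/mL = 11.07 mL/hr
Volume infused so far = 11.07 mL/hr × 2.2 hr = 24.354 mL
Volume remaining = 55 − 24.354 = 30.646 mL
New rate:
Dose = 11 ng/kg/min × 93.18182 kg = 1025 ng/min
1025 ng/min × 60 min/hr = 61500 ng/hr
Rate = 61500 ng/hr ÷ 9090.909 ng/mL = 6.765 mL/hr
Time remaining = 30.646 mL ÷ 6.765 mL/hr = 4.530081 hr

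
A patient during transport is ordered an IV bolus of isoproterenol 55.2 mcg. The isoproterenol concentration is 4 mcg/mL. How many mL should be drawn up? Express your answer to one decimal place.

Volume = 55.2 mcg ÷ 4 mcg/mL = 13.8 mL

13.8 mL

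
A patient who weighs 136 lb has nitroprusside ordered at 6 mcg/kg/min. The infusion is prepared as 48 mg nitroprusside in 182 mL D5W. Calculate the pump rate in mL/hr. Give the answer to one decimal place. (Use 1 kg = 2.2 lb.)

84.4 mL/hr

Weight = 136 lb ÷ 2.2 lb/kg = 61.81818 kg
Dose = 6 mcg/kg/min × 61.81818 kg = 370.9091 mcg/min
370.9091 mcg/min × 60 min/hr = 22254.55 mcg/hr
Concentration = 48 mg ÷ 182 mL = 0.2637363 mg/mL = 263.7363 mcg/mL
Rate = 22254.55 mcg/hr ÷ 263.7363 mcg/mL = 84.38182 mL/hr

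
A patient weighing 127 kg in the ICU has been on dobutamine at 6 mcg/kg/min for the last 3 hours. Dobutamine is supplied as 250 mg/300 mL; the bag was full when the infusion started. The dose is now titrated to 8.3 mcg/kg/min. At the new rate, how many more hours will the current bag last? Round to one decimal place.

Initial rate:
Dose = 6 mcg/kg/min × 127 kg = 762 mcg/min
762 mcg/min × 60 min/hr = 45720 mcg/hr
Concentration = 250 mg ÷ 300 mL = 0.8333333 mg/mL = 833.3333 mcg/mL
Rate = 45720 mcg/hr ÷ 833.3333 mcg/mL = 54.864 mL/hr
Volume infused so far = 54.864 mL/hr × 3 hr = 164.592 mL
Volume remaining = 300 − 164.592 = 135.408 mL
New rate:
Dose = 8.3 mcg/kg/min × 127 kg = 1054.1 mcg/min
1054.1 mcg/min × 60 min/hr = 63246 mcg/hr
Rate = 63246 mcg/hr ÷ 833.3333 mcg/mL = 75.8952 mL/hr
Time remaining = 135.408 mL ÷ 75.8952 mL/hr = 1.784144 hr

1.8 hours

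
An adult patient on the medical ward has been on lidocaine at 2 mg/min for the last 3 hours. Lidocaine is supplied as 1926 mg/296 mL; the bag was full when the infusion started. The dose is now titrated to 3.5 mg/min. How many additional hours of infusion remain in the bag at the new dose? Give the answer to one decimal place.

7.5 hours

Initial rate:
2 mg/min × 60 min/hr = 120 mg/hr
Concentration = 1926 mg ÷ 296 mL = 6.506757 mg/mL
Rate = 120 mg/hr ÷ 6.506757 mg/mL = 18.44237 mL/hr
Volume infused so far = 18.44237 mL/hr × 3 hr = 55.3271 mL
Volume remaining = 296 − 55.3271 = 240.6729 mL
New rate:
3.5 mg/min × 60 min/hr = 210 mg/hr
Rate = 210 mg/hr ÷ 6.506757 mg/mL = 32.27414 mL/hr
Time remaining = 240.6729 mL ÷ 32.27414 mL/hr = 7.457143 hr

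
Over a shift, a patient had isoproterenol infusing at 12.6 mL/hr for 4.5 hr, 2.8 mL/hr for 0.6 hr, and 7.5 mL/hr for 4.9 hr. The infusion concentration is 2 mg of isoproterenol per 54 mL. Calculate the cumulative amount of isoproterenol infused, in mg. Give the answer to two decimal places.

Concentration = 2 mg ÷ 54 mL = 0.03703704 mg/mL
Stage 1: 12.6 mL/hr × 4.5 hr = 56.7 mL → 56.7 mL × 0.03703704 mg/mL = 2.1 mg
Stage 2: 2.8 mL/hr × 0.6 hr = 1.68 mL → 1.68 mL × 0.03703704 mg/mL = 0.06222222 mg
Stage 3: 7.5 mL/hr × 4.9 hr = 36.75 mL → 36.75 mL × 0.03703704 mg/mL = 1.361111 mg
Total = 2.1 + 0.06222222 + 1.361111 = 3.523333 mg

3.52 mg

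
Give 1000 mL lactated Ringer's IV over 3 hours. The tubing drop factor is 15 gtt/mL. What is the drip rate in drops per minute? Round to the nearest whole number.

1000 mL ÷ (3 hr × 60 = 180 min) = 5.555556 mL/min
5.555556 mL/min × 15 gtt/mL = 83.33333 gtt/min

83 gtt/min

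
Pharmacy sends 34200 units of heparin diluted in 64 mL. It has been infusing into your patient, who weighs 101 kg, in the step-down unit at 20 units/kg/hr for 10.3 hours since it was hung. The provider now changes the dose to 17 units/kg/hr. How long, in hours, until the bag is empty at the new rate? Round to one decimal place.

7.8 hours

Initial rate:
Dose = 20 units/kg/hr × 101 kg = 2020 units/hr
Concentration = 34200 units ÷ 64 mL = 534.375 units/mL
Rate = 2020 units/hr ÷ 534.375 units/mL = 3.780117 mL/hr
Volume infused so far = 3.780117 mL/hr × 10.3 hr = 38.9352 mL
Volume remaining = 64 − 38.9352 = 25.0648 mL
New rate:
Dose = 17 units/kg/hr × 101 kg = 1717 units/hr
Rate = 1717 units/hr ÷ 534.375 units/mL = 3.213099 mL/hr
Time remaining = 25.0648 mL ÷ 3.213099 mL/hr = 7.800815 hr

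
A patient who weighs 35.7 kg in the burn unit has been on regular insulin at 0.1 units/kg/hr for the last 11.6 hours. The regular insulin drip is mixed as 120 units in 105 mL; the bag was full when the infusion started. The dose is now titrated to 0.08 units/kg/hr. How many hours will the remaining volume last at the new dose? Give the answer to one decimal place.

27.5 hours

Initial rate:
Dose = 0.1 units/kg/hr × 35.7 kg = 3.57 units/hr
Concentration = 120 units ÷ 105 mL = 1.142857 units/mL
Rate = 3.57 units/hr ÷ 1.142857 units/mL = 3.12375 mL/hr
Volume infused so far = 3.12375 mL/hr × 11.6 hr = 36.2355 mL
Volume remaining = 105 − 36.2355 = 68.7645 mL
New rate:
Dose = 0.08 units/kg/hr × 35.7 kg = 2.856 units/hr
Rate = 2.856 units/hr ÷ 1.142857 units/mL = 2.499 mL/hr
Time remaining = 68.7645 mL ÷ 2.499 mL/hr = 27.51681 hr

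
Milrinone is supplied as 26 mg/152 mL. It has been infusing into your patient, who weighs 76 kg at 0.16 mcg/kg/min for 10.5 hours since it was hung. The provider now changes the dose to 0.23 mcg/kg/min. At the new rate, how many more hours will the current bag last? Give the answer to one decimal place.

Initial rate:
Dose = 0.16 mcg/kg/min × 76 kg = 12.16 mcg/min
12.16 mcg/min × 60 min/hr = 729.6 mcg/hr
Concentration = 26 mg ÷ 152 mL = 0.1710526 mg/mL = 171.0526 mcg/mL
Rate = 729.6 mcg/hr ÷ 171.0526 mcg/mL = 4.265354 mL/hr
Volume infused so far = 4.265354 mL/hr × 10.5 hr = 44.78622 mL
Volume remaining = 152 − 44.78622 = 107.2138 mL
New rate:
Dose = 0.23 mcg/kg/min × 76 kg = 17.48 mcg/min
17.48 mcg/min × 60 min/hr = 1048.8 mcg/hr
Rate = 1048.8 mcg/hr ÷ 171.0526 mcg/mL = 6.131446 mL/hr
Time remaining = 107.2138 mL ÷ 6.131446 mL/hr = 17.48589 hr

17.5 hours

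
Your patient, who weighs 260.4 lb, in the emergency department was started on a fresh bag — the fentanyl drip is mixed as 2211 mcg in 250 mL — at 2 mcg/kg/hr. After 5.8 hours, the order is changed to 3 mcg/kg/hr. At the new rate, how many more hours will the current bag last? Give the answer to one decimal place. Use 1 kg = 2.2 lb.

Initial rate:
Weight = 260.4 lb ÷ 2.2 lb/kg = 118.3636 kg
Dose = 2 mcg/kg/hr × 118.3636 kg = 236.7273 mcg/hr
Concentration = 2211 mcg ÷ 250 mL = 8.844 mcg/mL
Rate = 236.7273 mcg/hr ÷ 8.844 mcg/mL = 26.76699 mL/hr
Volume infused so far = 26.76699 mL/hr × 5.8 hr = 155.2486 mL
Volume remaining = 250 − 155.2486 = 94.75145 mL
New rate:
Dose = 3 mcg/kg/hr × 118.3636 kg = 355.0909 mcg/hr
Rate = 355.0909 mcg/hr ÷ 8.844 mcg/mL = 40.15049 mL/hr
Time remaining = 94.75145 mL ÷ 40.15049 mL/hr = 2.359908 hr

2.4 hours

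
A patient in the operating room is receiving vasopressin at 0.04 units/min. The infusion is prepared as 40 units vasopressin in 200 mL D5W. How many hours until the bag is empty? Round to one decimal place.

0.04 units/min × 60 min/hr = 2.4 units/hr
Concentration = 40 units ÷ 200 mL = 0.2 units/mL
Rate = 2.4 units/hr ÷ 0.2 units/mL = 12 mL/hr
Duration = 200 mL ÷ 12 mL/hr = 16.66667 hr

16.7 hours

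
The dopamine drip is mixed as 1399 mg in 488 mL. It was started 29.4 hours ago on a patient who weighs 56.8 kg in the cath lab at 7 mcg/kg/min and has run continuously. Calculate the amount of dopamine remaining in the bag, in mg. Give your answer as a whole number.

698 mg

Dose = 7 mcg/kg/min × 56.8 kg = 397.6 mcg/min
397.6 mcg/min × 60 min/hr = 23856 mcg/hr
Concentration = 1399 mg ÷ 488 mL = 2.866803 mg/mL = 2866.803 mcg/mL
Rate = 23856 mcg/hr ÷ 2866.803 mcg/mL = 8.321464 mL/hr
Volume infused = 8.321464 mL/hr × 29.4 hr = 244.651 mL
Volume remaining = 488 − 244.651 = 243.349 mL
Drug remaining = 243.349 mL × 2866.803 mcg/mL = 697633.6 mcg = 697.6336 mg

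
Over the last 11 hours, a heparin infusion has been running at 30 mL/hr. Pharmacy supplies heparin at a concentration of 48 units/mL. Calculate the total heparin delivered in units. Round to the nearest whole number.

15840 units

Drug rate = 30 mL/hr × 48 units/mL = 1440 units/hr
Total = 1440 units/hr × 11 hr = 15840 units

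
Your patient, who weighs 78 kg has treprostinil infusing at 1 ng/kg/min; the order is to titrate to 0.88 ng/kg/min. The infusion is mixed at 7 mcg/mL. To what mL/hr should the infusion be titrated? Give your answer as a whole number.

1 mL/hr

Dose = 0.88 ng/kg/min × 78 kg = 68.64 ng/min
68.64 ng/min × 60 min/hr = 4118.4 ng/hr
Concentration = 7 mcg/mL = 7000 ng/mL
Rate = 4118.4 ng/hr ÷ 7000 ng/mL = 0.5883429 mL/hr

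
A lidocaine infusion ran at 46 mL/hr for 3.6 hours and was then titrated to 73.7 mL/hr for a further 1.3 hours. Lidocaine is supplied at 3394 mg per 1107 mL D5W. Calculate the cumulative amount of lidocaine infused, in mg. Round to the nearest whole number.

Concentration = 3394 mg ÷ 1107 mL = 3.065944 mg/mL
Stage 1: 46 mL/hr × 3.6 hr = 165.6 mL → 165.6 mL × 3.065944 mg/mL = 507.7203 mg
Stage 2: 73.7 mL/hr × 1.3 hr = 95.81 mL → 95.81 mL × 3.065944 mg/mL = 293.7481 mg
Total = 507.7203 + 293.7481 = 801.4684 mg

801 mg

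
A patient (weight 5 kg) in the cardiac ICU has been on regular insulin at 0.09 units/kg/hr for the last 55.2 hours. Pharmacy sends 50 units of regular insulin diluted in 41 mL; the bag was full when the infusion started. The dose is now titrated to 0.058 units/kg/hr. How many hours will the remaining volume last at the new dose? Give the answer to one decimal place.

86.8 hours

Initial rate:
Dose = 0.09 units/kg/hr × 5 kg = 0.45 units/hr
Concentration = 50 units ÷ 41 mL = 1.219512 units/mL
Rate = 0.45 units/hr ÷ 1.219512 units/mL = 0.369 mL/hr
Volume infused so far = 0.369 mL/hr × 55.2 hr = 20.3688 mL
Volume remaining = 41 − 20.3688 = 20.6312 mL
New rate:
Dose = 0.058 units/kg/hr × 5 kg = 0.29 units/hr
Rate = 0.29 units/hr ÷ 1.219512 units/mL = 0.2378 mL/hr
Time remaining = 20.6312 mL ÷ 0.2378 mL/hr = 86.75862 hr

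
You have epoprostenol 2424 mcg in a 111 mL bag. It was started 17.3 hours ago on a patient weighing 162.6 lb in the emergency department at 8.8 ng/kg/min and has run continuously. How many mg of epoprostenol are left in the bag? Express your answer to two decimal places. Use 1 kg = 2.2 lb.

1.75 mg

Weight = 162.6 lb ÷ 2.2 lb/kg = 73.90909 kg
Dose = 8.8 ng/kg/min × 73.90909 kg = 650.4 ng/min
650.4 ng/min × 60 min/hr = 39024 ng/hr
Concentration = 2424 mcg ÷ 111 mL = 21.83784 mcg/mL = 21837.84 ng/mL
Rate = 39024 ng/hr ÷ 21837.84 ng/mL = 1.78699 mL/hr
Volume infused = 1.78699 mL/hr × 17.3 hr = 30.91493 mL
Volume remaining = 111 − 30.91493 = 80.08507 mL
Drug remaining = 80.08507 mL × 21837.84 ng/mL = 1748885 ng = 1.748885 mg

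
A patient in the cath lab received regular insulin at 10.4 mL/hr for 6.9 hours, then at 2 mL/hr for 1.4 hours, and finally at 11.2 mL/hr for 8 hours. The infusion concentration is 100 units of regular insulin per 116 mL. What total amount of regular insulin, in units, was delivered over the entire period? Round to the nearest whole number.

Concentration = 100 units ÷ 116 mL = 0.862069 units/mL
Stage 1: 10.4 mL/hr × 6.9 hr = 71.76 mL → 71.76 mL × 0.862069 units/mL = 61.86207 units
Stage 2: 2 mL/hr × 1.4 hr = 2.8 mL → 2.8 mL × 0.862069 units/mL = 2.413793 units
Stage 3: 11.2 mL/hr × 8 hr = 89.6 mL → 89.6 mL × 0.862069 units/mL = 77.24138 units
Total = 61.86207 + 2.413793 + 77.24138 = 141.5172 units

142 units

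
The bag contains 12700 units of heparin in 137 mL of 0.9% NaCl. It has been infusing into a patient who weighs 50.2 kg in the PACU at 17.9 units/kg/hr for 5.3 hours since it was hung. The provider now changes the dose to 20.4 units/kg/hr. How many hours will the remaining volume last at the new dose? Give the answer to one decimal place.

Initial rate:
Dose = 17.9 units/kg/hr × 50.2 kg = 898.58 units/hr
Concentration = 12700 units ÷ 137 mL = 92.70073 units/mL
Rate = 898.58 units/hr ÷ 92.70073 units/mL = 9.693343 mL/hr
Volume infused so far = 9.693343 mL/hr × 5.3 hr = 51.37472 mL
Volume remaining = 137 − 51.37472 = 85.62528 mL
New rate:
Dose = 20.4 units/kg/hr × 50.2 kg = 1024.08 units/hr
Rate = 1024.08 units/hr ÷ 92.70073 units/mL = 11.04716 mL/hr
Time remaining = 85.62528 mL ÷ 11.04716 mL/hr = 7.750885 hr

7.8 hours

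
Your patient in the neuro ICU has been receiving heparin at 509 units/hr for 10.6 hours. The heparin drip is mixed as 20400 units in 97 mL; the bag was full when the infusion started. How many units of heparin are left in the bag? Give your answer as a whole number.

15005 units

Concentration = 20400 units ÷ 97 mL = 210.3093 units/mL
Rate = 509 units/hr ÷ 210.3093 units/mL = 2.420245 mL/hr
Volume infused = 2.420245 mL/hr × 10.6 hr = 25.6546 mL
Volume remaining = 97 − 25.6546 = 71.3454 mL
Drug remaining = 71.3454 mL × 210.3093 units/mL = 15004.6 units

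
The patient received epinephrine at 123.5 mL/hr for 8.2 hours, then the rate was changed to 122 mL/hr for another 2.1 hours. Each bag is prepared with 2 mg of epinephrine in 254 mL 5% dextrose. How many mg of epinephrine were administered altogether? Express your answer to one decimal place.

10.0 mg

Concentration = 2 mg ÷ 254 mL = 0.007874016 mg/mL
Stage 1: 123.5 mL/hr × 8.2 hr = 1012.7 mL → 1012.7 mL × 0.007874016 mg/mL = 7.974016 mg
Stage 2: 122 mL/hr × 2.1 hr = 256.2 mL → 256.2 mL × 0.007874016 mg/mL = 2.017323 mg
Total = 7.974016 + 2.017323 = 9.991339 mg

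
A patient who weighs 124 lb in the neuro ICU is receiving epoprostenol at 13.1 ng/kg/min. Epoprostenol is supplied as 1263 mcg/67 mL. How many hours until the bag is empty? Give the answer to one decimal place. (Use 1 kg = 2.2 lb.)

28.5 hours

Weight = 124 lb ÷ 2.2 lb/kg = 56.36364 kg
Dose = 13.1 ng/kg/min × 56.36364 kg = 738.3636 ng/min
738.3636 ng/min × 60 min/hr = 44301.82 ng/hr
Concentration = 1263 mcg ÷ 67 mL = 18.85075 mcg/mL = 18850.75 ng/mL
Rate = 44301.82 ng/hr ÷ 18850.75 ng/mL = 2.350136 mL/hr
Duration = 67 mL ÷ 2.350136 mL/hr = 28.50899 hr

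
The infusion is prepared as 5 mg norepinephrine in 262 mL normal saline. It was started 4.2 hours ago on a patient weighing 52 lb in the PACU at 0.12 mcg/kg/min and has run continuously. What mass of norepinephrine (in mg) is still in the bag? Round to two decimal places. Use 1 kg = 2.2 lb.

Weight = 52 lb ÷ 2.2 lb/kg = 23.63636 kg
Dose = 0.12 mcg/kg/min × 23.63636 kg = 2.836364 mcg/min
2.836364 mcg/min × 60 min/hr = 170.1818 mcg/hr
Concentration = 5 mg ÷ 262 mL = 0.01908397 mg/mL = 19.08397 mcg/mL
Rate = 170.1818 mcg/hr ÷ 19.08397 mcg/mL = 8.917527 mL/hr
Volume infused = 8.917527 mL/hr × 4.2 hr = 37.45361 mL
Volume remaining = 262 − 37.45361 = 224.5464 mL
Drug remaining = 224.5464 mL × 19.08397 mcg/mL = 4285.236 mcg = 4.285236 mg

4.29 mg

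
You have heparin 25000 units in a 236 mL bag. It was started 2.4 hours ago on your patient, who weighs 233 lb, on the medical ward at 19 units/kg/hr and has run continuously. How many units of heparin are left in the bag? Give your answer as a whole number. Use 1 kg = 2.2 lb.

Weight = 233 lb ÷ 2.2 lb/kg = 105.9091 kg
Dose = 19 units/kg/hr × 105.9091 kg = 2012.273 units/hr
Concentration = 25000 units ÷ 236 mL = 105.9322 units/mL
Rate = 2012.273 units/hr ÷ 105.9322 units/mL = 18.99585 mL/hr
Volume infused = 18.99585 mL/hr × 2.4 hr = 45.59005 mL
Volume remaining = 236 − 45.59005 = 190.4099 mL
Drug remaining = 190.4099 mL × 105.9322 units/mL = 20170.55 units

20171 units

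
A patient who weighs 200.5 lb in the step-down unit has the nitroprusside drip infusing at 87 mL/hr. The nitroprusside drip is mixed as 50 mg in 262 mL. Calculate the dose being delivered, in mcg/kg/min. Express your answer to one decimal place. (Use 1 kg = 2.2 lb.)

3.0 mcg/kg/min

Weight = 200.5 lb ÷ 2.2 lb/kg = 91.13636 kg
Concentration = 50 mg ÷ 262 mL = 0.1908397 mg/mL = 190.8397 mcg/mL
Drug rate = 87 mL/hr × 190.8397 mcg/mL = 16603.05 mcg/hr
16603.05 mcg/hr ÷ 60 min/hr = 276.7176 mcg/min
276.7176 mcg/min ÷ 91.13636 kg = 3.036302 mcg/kg/min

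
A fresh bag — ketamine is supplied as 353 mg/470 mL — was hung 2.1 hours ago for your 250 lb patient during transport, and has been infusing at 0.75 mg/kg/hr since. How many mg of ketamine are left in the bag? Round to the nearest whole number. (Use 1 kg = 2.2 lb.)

174 mg

Weight = 250 lb ÷ 2.2 lb/kg = 113.6364 kg
Dose = 0.75 mg/kg/hr × 113.6364 kg = 85.22727 mg/hr
Concentration = 353 mg ÷ 470 mL = 0.7510638 mg/mL
Rate = 85.22727 mg/hr ÷ 0.7510638 mg/mL = 113.4754 mL/hr
Volume infused = 113.4754 mL/hr × 2.1 hr = 238.2984 mL
Volume remaining = 470 − 238.2984 = 231.7016 mL
Drug remaining = 231.7016 mL × 0.7510638 mg/mL = 174.0227 mg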